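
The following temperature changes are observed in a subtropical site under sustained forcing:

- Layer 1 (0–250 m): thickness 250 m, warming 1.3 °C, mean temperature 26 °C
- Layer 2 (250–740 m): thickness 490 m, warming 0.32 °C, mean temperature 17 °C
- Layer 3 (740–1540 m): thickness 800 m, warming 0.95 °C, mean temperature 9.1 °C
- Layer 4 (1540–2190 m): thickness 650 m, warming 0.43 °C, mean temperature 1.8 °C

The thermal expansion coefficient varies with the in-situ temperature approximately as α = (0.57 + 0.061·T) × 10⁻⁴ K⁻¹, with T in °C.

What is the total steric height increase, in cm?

Layer 1: α = (0.57 + 0.061×26)×10⁻⁴ = 2.156×10⁻⁴ K⁻¹
Layer 2: α = (0.57 + 0.061×17)×10⁻⁴ = 1.607×10⁻⁴ K⁻¹
Layer 3: α = (0.57 + 0.061×9.1)×10⁻⁴ = 1.1251×10⁻⁴ K⁻¹
Layer 4: α = (0.57 + 0.061×1.8)×10⁻⁴ = 0.6798×10⁻⁴ K⁻¹
0–250 m: 1.3 × 2.156×10⁻⁴ × 250 = 0.07007 m
250–740 m: 0.32 × 1.607×10⁻⁴ × 490 = 0.02519776 m
800 × 1.1251×10⁻⁴ × 0.95 = 0.0855076 m
1540–2190 m: 0.43 × 650 × 0.6798×10⁻⁴ = 0.01900041 m
Δh = 0.07007 + 0.02519776 + 0.0855076 + 0.01900041 = 0.19977577 m ≈ 20 cm

Δh ≈ 20 cm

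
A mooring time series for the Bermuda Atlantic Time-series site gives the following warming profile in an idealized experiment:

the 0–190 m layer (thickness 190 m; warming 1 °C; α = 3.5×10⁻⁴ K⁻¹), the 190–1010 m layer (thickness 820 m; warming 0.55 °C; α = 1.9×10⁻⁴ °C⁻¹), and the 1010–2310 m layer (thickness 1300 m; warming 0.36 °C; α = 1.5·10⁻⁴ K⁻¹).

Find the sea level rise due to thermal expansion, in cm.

Δh = 22 cm

3.5×10⁻⁴ × 190 × 1 = 0.06650 m
190–1010 m: 1.9×10⁻⁴ × 0.55 × 820 = 0.08569 m
1010–2310 m: 1300 × 0.36 × 1.5×10⁻⁴ = 0.07020 m
Δh = 0.06650 + 0.08569 + 0.07020 = 0.22239 m ≈ 22 cm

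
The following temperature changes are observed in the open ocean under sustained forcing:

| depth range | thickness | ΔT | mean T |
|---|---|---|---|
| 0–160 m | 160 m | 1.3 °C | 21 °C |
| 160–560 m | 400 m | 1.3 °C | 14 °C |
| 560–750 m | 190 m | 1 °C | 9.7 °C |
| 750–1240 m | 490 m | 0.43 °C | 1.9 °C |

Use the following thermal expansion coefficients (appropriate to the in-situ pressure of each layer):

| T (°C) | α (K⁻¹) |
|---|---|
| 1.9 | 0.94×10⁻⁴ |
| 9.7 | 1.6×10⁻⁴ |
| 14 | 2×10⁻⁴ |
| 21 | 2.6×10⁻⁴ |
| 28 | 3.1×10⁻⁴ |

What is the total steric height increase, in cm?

Layer 1 at 21 °C → α = 2.6×10⁻⁴ K⁻¹
Layer 2 at 14 °C → α = 2×10⁻⁴ K⁻¹
Layer 3 at 9.7 °C → α = 1.6×10⁻⁴ K⁻¹
Layer 4 at 1.9 °C → α = 0.94×10⁻⁴ K⁻¹
1.3 × 2.6×10⁻⁴ × 160 = 0.05408 m
2×10⁻⁴ × 1.3 × 400 = 0.10400 m
1 × 1.6×10⁻⁴ × 190 = 0.03040 m
750–1240 m: 490 × 0.43 × 0.94×10⁻⁴ = 0.0198058 m
Δh = 0.05408 + 0.10400 + 0.03040 + 0.0198058 = 0.2082858 m ≈ 20.8 cm

20.8 cm of thermosteric rise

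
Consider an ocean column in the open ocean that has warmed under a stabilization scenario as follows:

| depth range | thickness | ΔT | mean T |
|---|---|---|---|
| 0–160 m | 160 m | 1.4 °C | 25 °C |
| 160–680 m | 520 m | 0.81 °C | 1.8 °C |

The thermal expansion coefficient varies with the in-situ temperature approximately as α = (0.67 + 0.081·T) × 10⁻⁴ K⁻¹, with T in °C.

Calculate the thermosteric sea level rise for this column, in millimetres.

Layer 1: α = (0.67 + 0.081×25)×10⁻⁴ = 2.695×10⁻⁴ K⁻¹
Layer 2: α = (0.67 + 0.081×1.8)×10⁻⁴ = 0.8158×10⁻⁴ K⁻¹
Layer 1: 1.4 × 2.695×10⁻⁴ × 160 = 0.060368 m
520 × 0.81 × 0.8158×10⁻⁴ = 0.034361496 m
Δh = 0.060368 + 0.034361496 = 0.094729496 m

about 95 mm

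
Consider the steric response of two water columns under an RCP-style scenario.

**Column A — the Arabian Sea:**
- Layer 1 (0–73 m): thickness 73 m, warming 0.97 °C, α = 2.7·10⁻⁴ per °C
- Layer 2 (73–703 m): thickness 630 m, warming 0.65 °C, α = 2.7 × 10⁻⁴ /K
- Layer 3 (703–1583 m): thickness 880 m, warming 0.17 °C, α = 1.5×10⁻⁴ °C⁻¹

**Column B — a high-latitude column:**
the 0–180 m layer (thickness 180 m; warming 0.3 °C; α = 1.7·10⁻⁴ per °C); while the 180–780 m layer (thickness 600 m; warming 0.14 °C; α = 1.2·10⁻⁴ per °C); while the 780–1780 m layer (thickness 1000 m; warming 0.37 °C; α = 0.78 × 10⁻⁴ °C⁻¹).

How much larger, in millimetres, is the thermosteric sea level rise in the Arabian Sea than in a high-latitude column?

104 mm larger

A 73 × 2.7×10⁻⁴ × 0.97 = 0.0191187 m
A 73–703 m: 2.7×10⁻⁴ × 0.65 × 630 = 0.110565 m
A 703–1583 m: 880 × 0.17 × 1.5×10⁻⁴ = 0.02244 m
A total: 0.1521237 m
B Layer 1: 1.7×10⁻⁴ × 0.3 × 180 = 0.00918 m
B 0.14 × 600 × 1.2×10⁻⁴ = 0.01008 m
B 780–1780 m: 1000 × 0.78×10⁻⁴ × 0.37 = 0.02886 m
B total: 0.04812 m
Difference: 0.1521237 − 0.04812 = 0.1040037 m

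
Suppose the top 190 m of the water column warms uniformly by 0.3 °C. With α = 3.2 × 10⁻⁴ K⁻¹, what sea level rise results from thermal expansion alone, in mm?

about 18.2 mm

Δh = αΔT·H = 3.2×10⁻⁴ × 0.3 × 190 = 0.01824 m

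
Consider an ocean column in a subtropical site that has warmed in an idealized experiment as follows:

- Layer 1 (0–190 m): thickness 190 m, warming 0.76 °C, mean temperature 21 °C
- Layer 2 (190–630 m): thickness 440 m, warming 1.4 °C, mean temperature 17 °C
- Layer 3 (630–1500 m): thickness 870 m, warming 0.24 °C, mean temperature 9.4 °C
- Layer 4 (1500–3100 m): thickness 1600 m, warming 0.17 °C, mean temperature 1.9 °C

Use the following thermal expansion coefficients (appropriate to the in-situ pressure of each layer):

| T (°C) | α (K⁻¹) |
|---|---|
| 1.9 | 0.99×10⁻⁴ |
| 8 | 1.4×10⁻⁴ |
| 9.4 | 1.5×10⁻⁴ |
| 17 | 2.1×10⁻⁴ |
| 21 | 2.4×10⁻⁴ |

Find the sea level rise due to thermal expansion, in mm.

Layer 1 at 21 °C → α = 2.4×10⁻⁴ K⁻¹
Layer 2 at 17 °C → α = 2.1×10⁻⁴ K⁻¹
Layer 3 at 9.4 °C → α = 1.5×10⁻⁴ K⁻¹
Layer 4 at 1.9 °C → α = 0.99×10⁻⁴ K⁻¹
Layer 1: 0.76 × 2.4×10⁻⁴ × 190 = 0.034656 m
1.4 × 2.1×10⁻⁴ × 440 = 0.12936 m
630–1500 m: 870 × 1.5×10⁻⁴ × 0.24 = 0.03132 m
Layer 4: 0.17 × 0.99×10⁻⁴ × 1600 = 0.026928 m
Δh = 0.034656 + 0.12936 + 0.03132 + 0.026928 = 0.222264 m

222 mm of thermosteric rise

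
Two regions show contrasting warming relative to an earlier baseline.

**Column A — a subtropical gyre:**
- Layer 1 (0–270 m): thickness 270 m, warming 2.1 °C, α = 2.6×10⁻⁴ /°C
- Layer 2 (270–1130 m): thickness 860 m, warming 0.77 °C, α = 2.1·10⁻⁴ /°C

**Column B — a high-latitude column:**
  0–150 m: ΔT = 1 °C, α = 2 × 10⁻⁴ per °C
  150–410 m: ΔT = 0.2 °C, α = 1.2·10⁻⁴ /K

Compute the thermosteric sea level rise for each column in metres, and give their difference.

A: 0.29 m; B: 0.036 m; difference 0.25 m

A Layer 1: 270 × 2.6×10⁻⁴ × 2.1 = 0.14742 m
A 270–1130 m: 860 × 0.77 × 2.1×10⁻⁴ = 0.139062 m
A total: 0.286482 m
B Layer 1: 2×10⁻⁴ × 150 × 1 = 0.03000 m
B Layer 2: 0.2 × 1.2×10⁻⁴ × 260 = 0.00624 m
B total: 0.03624 m
Difference: 0.286482 − 0.03624 = 0.250242 m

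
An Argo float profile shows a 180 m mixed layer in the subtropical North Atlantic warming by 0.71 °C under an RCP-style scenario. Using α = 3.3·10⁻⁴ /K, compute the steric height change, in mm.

Δh = αΔT·H = 3.3×10⁻⁴ × 0.71 × 180 = 0.042174 m

Δh ≈ 42.2 mm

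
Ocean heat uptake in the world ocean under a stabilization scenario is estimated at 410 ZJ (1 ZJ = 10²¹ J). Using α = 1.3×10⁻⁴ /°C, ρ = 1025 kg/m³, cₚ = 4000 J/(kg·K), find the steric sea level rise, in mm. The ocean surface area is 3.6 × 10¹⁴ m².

36.1 mm of thermosteric rise

Per unit area: Q = 410×10²¹ / (3.6×10¹⁴) ≈ 1.139×10⁹ J/m²
Δh = αQ/(ρcₚ) = 1.3×10⁻⁴ × 1.139×10⁹ / (1025 × 4000) ≈ 0.036115 m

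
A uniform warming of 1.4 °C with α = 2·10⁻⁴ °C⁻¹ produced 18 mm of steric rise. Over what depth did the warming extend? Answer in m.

H = Δh/(αΔT) = 0.018 / (2×10⁻⁴ × 1.4) ≈ 64.29 m

H ≈ 64.3 m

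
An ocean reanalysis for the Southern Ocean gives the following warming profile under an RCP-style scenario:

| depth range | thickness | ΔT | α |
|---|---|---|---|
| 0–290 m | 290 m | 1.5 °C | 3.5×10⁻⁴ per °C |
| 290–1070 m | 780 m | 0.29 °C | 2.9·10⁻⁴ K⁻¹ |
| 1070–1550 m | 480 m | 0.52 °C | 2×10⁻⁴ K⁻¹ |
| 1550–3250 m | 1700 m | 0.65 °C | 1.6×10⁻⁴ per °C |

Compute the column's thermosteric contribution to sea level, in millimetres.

0–290 m: 290 × 3.5×10⁻⁴ × 1.5 = 0.15225 m
290–1070 m: 0.29 × 780 × 2.9×10⁻⁴ = 0.065598 m
Layer 3: 0.52 × 2×10⁻⁴ × 480 = 0.04992 m
1550–3250 m: 0.65 × 1.6×10⁻⁴ × 1700 = 0.17680 m
Δh = 0.15225 + 0.065598 + 0.04992 + 0.17680 = 0.444568 m ≈ 445 mm

445 mm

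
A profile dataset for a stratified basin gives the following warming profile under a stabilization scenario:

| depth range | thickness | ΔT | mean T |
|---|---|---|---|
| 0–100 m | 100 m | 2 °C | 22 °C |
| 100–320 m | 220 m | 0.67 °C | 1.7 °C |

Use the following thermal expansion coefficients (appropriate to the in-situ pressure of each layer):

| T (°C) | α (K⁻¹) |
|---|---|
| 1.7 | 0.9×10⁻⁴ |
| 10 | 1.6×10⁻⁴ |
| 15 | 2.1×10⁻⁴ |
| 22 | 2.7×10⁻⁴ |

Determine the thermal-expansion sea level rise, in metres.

0.0673 m

Layer 1 at 22 °C → α = 2.7×10⁻⁴ K⁻¹
Layer 2 at 1.7 °C → α = 0.9×10⁻⁴ K⁻¹
Layer 1: 2.7×10⁻⁴ × 2 × 100 = 0.05400 m
220 × 0.9×10⁻⁴ × 0.67 = 0.013266 m
Δh = 0.05400 + 0.013266 = 0.067266 m ≈ 0.0673 m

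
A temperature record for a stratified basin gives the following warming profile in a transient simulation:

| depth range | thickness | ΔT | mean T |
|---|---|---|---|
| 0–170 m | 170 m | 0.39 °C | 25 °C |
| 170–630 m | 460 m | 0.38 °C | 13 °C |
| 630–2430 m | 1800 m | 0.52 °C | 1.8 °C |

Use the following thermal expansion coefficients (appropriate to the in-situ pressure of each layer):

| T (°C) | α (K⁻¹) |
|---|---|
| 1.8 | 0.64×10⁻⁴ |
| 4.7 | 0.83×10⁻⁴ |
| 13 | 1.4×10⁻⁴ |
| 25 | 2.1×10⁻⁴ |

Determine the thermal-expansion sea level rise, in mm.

Layer 1 at 25 °C → α = 2.1×10⁻⁴ K⁻¹
Layer 2 at 13 °C → α = 1.4×10⁻⁴ K⁻¹
Layer 3 at 1.8 °C → α = 0.64×10⁻⁴ K⁻¹
Layer 1: 0.39 × 2.1×10⁻⁴ × 170 = 0.013923 m
Layer 2: 1.4×10⁻⁴ × 460 × 0.38 = 0.024472 m
Layer 3: 1800 × 0.52 × 0.64×10⁻⁴ = 0.059904 m
Δh = 0.013923 + 0.024472 + 0.059904 = 0.098299 m

98 mm of thermosteric rise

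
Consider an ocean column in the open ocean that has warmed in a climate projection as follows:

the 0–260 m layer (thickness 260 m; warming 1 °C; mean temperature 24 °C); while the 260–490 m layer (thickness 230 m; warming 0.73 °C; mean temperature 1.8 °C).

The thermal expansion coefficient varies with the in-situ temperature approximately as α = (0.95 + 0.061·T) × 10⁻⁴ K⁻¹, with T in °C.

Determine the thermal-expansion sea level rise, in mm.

Layer 1: α = (0.95 + 0.061×24)×10⁻⁴ = 2.414×10⁻⁴ K⁻¹
Layer 2: α = (0.95 + 0.061×1.8)×10⁻⁴ = 1.0598×10⁻⁴ K⁻¹
Layer 1: 1 × 2.414×10⁻⁴ × 260 = 0.062764 m
260–490 m: 1.0598×10⁻⁴ × 230 × 0.73 = 0.017794042 m
Δh = 0.062764 + 0.017794042 = 0.080558042 m

about 80.6 mm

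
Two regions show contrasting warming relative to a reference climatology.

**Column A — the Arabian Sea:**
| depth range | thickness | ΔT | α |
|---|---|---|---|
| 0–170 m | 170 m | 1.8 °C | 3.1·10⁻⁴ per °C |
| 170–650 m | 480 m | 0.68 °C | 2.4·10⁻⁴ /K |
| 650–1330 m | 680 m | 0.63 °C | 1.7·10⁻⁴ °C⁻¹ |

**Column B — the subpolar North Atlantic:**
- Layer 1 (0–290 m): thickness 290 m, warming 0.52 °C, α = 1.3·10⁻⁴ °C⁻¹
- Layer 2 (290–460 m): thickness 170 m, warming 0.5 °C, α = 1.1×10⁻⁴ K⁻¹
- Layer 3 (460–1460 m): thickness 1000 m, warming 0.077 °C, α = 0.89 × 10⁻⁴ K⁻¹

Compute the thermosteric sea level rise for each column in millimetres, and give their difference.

A 0–170 m: 1.8 × 3.1×10⁻⁴ × 170 = 0.09486 m
A Layer 2: 0.68 × 2.4×10⁻⁴ × 480 = 0.078336 m
A 680 × 0.63 × 1.7×10⁻⁴ = 0.072828 m
A total: 0.246024 m
B 0.52 × 1.3×10⁻⁴ × 290 = 0.019604 m
B Layer 2: 170 × 1.1×10⁻⁴ × 0.5 = 0.00935 m
B 1000 × 0.077 × 0.89×10⁻⁴ = 0.006853 m
B total: 0.035807 m
Difference: 0.246024 − 0.035807 = 0.210217 m

Δh_A ≈ 250 mm, Δh_B ≈ 36 mm; difference ≈ 210 mm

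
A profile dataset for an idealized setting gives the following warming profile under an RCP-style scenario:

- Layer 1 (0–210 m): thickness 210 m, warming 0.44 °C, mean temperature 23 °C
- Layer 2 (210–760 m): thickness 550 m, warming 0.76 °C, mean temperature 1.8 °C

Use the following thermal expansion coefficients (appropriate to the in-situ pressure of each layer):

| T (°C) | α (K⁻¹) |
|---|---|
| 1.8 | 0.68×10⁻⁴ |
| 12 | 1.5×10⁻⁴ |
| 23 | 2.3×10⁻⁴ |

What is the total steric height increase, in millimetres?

Layer 1 at 23 °C → α = 2.3×10⁻⁴ K⁻¹
Layer 2 at 1.8 °C → α = 0.68×10⁻⁴ K⁻¹
Layer 1: 0.44 × 2.3×10⁻⁴ × 210 = 0.021252 m
210–760 m: 0.68×10⁻⁴ × 550 × 0.76 = 0.028424 m
Δh = 0.021252 + 0.028424 = 0.049676 m ≈ 50 mm

50 mm of thermosteric rise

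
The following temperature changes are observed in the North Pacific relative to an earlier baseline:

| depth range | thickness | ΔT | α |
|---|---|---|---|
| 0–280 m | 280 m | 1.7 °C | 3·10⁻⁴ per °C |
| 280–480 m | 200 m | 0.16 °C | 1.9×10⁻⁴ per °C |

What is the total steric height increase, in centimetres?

14.9 cm

3×10⁻⁴ × 280 × 1.7 = 0.14280 m
280–480 m: 0.16 × 1.9×10⁻⁴ × 200 = 0.00608 m
Δh = 0.14280 + 0.00608 = 0.14888 m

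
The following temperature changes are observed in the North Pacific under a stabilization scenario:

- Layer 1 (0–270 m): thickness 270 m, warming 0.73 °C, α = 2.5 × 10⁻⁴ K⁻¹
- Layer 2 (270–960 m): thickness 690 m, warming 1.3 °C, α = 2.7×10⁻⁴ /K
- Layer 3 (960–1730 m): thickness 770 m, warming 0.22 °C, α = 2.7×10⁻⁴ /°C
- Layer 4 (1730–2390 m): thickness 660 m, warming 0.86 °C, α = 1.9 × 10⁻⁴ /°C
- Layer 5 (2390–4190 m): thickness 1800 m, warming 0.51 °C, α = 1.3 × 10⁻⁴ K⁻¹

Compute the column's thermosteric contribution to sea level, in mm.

Layer 1: 270 × 2.5×10⁻⁴ × 0.73 = 0.049275 m
2.7×10⁻⁴ × 1.3 × 690 = 0.24219 m
0.22 × 770 × 2.7×10⁻⁴ = 0.045738 m
Layer 4: 0.86 × 660 × 1.9×10⁻⁴ = 0.107844 m
0.51 × 1800 × 1.3×10⁻⁴ = 0.11934 m
Δh = 0.049275 + 0.24219 + 0.045738 + 0.107844 + 0.11934 = 0.564387 m

Δh ≈ 564 mm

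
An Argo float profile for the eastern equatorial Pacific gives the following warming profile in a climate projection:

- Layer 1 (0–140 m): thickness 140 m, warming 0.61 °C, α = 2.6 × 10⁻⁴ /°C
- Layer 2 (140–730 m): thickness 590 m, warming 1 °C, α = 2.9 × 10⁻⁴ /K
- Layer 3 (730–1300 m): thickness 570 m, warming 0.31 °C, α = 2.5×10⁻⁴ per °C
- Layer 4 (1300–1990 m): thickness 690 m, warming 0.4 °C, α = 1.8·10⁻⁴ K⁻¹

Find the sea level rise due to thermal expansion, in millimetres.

2.6×10⁻⁴ × 140 × 0.61 = 0.022204 m
140–730 m: 2.9×10⁻⁴ × 1 × 590 = 0.17110 m
Layer 3: 2.5×10⁻⁴ × 570 × 0.31 = 0.044175 m
Layer 4: 0.4 × 1.8×10⁻⁴ × 690 = 0.04968 m
Δh = 0.022204 + 0.17110 + 0.044175 + 0.04968 = 0.287159 m ≈ 287 mm

about 287 mm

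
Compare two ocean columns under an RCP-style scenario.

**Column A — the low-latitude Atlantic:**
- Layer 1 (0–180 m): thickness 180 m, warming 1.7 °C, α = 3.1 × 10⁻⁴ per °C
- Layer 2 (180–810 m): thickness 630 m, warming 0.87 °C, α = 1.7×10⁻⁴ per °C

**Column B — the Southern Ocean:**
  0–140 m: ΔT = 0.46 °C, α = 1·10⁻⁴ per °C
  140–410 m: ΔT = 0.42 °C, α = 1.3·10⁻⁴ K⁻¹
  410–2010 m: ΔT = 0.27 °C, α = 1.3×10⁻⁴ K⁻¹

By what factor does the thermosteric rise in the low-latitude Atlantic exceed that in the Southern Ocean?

A 180 × 1.7 × 3.1×10⁻⁴ = 0.09486 m
A Layer 2: 0.87 × 630 × 1.7×10⁻⁴ = 0.093177 m
A total: 0.188037 m
B 0–140 m: 0.46 × 140 × 1×10⁻⁴ = 0.00644 m
B 140–410 m: 0.42 × 1.3×10⁻⁴ × 270 = 0.014742 m
B Layer 3: 1600 × 1.3×10⁻⁴ × 0.27 = 0.05616 m
B total: 0.077342 m
Ratio: 0.188037 / 0.077342 ≈ 2.431

a factor of 2.4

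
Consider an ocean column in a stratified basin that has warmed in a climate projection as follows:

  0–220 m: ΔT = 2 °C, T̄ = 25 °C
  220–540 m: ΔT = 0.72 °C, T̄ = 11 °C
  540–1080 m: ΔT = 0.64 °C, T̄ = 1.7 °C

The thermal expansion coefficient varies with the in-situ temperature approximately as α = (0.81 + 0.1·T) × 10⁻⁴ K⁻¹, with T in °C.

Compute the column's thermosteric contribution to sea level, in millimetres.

Layer 1: α = (0.81 + 0.1×25)×10⁻⁴ = 3.31×10⁻⁴ K⁻¹
Layer 2: α = (0.81 + 0.1×11)×10⁻⁴ = 1.91×10⁻⁴ K⁻¹
Layer 3: α = (0.81 + 0.1×1.7)×10⁻⁴ = 0.98×10⁻⁴ K⁻¹
2 × 3.31×10⁻⁴ × 220 = 0.14564 m
Layer 2: 320 × 1.91×10⁻⁴ × 0.72 = 0.0440064 m
Layer 3: 0.98×10⁻⁴ × 540 × 0.64 = 0.0338688 m
Δh = 0.14564 + 0.0440064 + 0.0338688 = 0.2235152 m ≈ 224 mm

about 224 mm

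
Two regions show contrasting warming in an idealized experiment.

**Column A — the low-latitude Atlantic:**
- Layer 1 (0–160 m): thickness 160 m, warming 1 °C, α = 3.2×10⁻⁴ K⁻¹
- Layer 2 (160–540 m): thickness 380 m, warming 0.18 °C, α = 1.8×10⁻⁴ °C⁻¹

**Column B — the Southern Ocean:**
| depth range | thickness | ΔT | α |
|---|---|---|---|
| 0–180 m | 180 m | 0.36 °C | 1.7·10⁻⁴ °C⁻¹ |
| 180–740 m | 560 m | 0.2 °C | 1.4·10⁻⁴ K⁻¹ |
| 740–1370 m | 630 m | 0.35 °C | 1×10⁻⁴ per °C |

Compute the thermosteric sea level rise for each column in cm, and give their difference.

A: 6.4 cm; B: 4.9 cm; difference 1.5 cm

A 0–160 m: 1 × 160 × 3.2×10⁻⁴ = 0.05120 m
A 380 × 0.18 × 1.8×10⁻⁴ = 0.012312 m
A total: 0.063512 m
B Layer 1: 180 × 0.36 × 1.7×10⁻⁴ = 0.011016 m
B 0.2 × 1.4×10⁻⁴ × 560 = 0.01568 m
B 740–1370 m: 0.35 × 1×10⁻⁴ × 630 = 0.02205 m
B total: 0.048746 m
Difference: 0.063512 − 0.048746 = 0.014766 m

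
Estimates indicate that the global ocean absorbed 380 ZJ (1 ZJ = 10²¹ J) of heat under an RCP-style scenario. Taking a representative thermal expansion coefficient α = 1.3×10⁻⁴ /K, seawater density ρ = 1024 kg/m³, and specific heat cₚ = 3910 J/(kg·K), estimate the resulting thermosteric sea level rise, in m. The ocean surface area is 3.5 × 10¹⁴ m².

Per unit area: Q = 380×10²¹ / (3.5×10¹⁴) ≈ 1.086×10⁹ J/m²
Δh = αQ/(ρcₚ) = 1.3×10⁻⁴ × 1.086×10⁹ / (1024 × 3910) ≈ 0.035261 m

about 0.0353 m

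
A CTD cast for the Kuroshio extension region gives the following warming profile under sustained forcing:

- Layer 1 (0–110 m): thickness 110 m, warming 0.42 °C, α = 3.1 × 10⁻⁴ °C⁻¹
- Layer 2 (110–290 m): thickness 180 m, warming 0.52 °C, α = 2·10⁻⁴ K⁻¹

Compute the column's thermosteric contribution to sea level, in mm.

33 mm

0–110 m: 110 × 3.1×10⁻⁴ × 0.42 = 0.014322 m
110–290 m: 0.52 × 2×10⁻⁴ × 180 = 0.01872 m
Δh = 0.014322 + 0.01872 = 0.033042 m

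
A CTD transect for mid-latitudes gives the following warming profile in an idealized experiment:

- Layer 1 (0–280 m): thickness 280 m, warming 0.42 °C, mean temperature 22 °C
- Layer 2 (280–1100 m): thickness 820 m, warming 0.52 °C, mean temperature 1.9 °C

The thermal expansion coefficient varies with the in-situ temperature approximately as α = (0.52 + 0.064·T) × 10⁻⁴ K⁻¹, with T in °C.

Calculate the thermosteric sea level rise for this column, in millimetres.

Layer 1: α = (0.52 + 0.064×22)×10⁻⁴ = 1.928×10⁻⁴ K⁻¹
Layer 2: α = (0.52 + 0.064×1.9)×10⁻⁴ = 0.6416×10⁻⁴ K⁻¹
Layer 1: 280 × 0.42 × 1.928×10⁻⁴ = 0.02267328 m
280–1100 m: 820 × 0.52 × 0.6416×10⁻⁴ = 0.027357824 m
Δh = 0.02267328 + 0.027357824 = 0.050031104 m

about 50 mm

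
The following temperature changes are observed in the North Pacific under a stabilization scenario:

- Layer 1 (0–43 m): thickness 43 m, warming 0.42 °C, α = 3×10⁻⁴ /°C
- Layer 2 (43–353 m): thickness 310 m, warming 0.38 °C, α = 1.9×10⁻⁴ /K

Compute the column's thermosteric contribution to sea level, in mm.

about 27.8 mm

0–43 m: 3×10⁻⁴ × 0.42 × 43 = 0.005418 m
310 × 0.38 × 1.9×10⁻⁴ = 0.022382 m
Δh = 0.005418 + 0.022382 = 0.02780 m ≈ 27.8 mm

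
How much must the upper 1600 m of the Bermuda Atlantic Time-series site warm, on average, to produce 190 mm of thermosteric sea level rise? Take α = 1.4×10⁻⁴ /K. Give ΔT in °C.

ΔT = Δh/(αH) = 0.19 / (1.4×10⁻⁴ × 1600) ≈ 0.8482 °C

ΔT ≈ 0.848 °C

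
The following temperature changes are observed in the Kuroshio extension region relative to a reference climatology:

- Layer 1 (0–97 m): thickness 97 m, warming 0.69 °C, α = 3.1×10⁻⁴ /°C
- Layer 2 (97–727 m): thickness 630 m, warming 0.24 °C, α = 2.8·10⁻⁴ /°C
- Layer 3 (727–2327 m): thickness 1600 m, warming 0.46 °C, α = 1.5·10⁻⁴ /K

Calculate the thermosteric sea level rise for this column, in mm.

Layer 1: 3.1×10⁻⁴ × 97 × 0.69 = 0.0207483 m
Layer 2: 0.24 × 2.8×10⁻⁴ × 630 = 0.042336 m
Layer 3: 0.46 × 1.5×10⁻⁴ × 1600 = 0.11040 m
Δh = 0.0207483 + 0.042336 + 0.11040 = 0.1734843 m

170 mm of thermosteric rise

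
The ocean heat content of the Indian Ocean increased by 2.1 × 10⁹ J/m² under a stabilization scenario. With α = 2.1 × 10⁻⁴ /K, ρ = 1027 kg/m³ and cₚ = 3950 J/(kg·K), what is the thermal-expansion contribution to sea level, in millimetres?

Δh = αQ/(ρcₚ) = 2.1×10⁻⁴ × 2.1×10⁹ / (1027 × 3950) ≈ 0.10871 m

110 mm of thermosteric rise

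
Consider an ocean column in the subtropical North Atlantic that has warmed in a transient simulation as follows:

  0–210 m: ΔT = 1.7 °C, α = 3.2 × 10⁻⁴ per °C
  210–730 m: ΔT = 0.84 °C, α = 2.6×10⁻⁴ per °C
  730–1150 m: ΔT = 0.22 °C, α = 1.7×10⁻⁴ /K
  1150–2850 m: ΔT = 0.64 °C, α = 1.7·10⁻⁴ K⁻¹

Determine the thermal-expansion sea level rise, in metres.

0.428 m

210 × 3.2×10⁻⁴ × 1.7 = 0.11424 m
520 × 0.84 × 2.6×10⁻⁴ = 0.113568 m
730–1150 m: 1.7×10⁻⁴ × 420 × 0.22 = 0.015708 m
Layer 4: 1700 × 1.7×10⁻⁴ × 0.64 = 0.18496 m
Δh = 0.11424 + 0.113568 + 0.015708 + 0.18496 = 0.428476 m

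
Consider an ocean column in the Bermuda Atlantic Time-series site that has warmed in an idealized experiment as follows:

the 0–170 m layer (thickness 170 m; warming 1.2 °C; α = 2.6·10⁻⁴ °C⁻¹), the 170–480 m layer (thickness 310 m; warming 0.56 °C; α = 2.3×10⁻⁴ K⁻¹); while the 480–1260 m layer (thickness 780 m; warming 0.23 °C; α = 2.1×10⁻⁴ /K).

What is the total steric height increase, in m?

0.131 m of thermosteric rise

Layer 1: 170 × 2.6×10⁻⁴ × 1.2 = 0.05304 m
310 × 2.3×10⁻⁴ × 0.56 = 0.039928 m
480–1260 m: 2.1×10⁻⁴ × 0.23 × 780 = 0.037674 m
Δh = 0.05304 + 0.039928 + 0.037674 = 0.130642 m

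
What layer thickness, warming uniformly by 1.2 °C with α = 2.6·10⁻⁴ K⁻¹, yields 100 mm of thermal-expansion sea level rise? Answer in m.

H = Δh/(αΔT) = 0.1 / (2.6×10⁻⁴ × 1.2) ≈ 320.5 m

about 321 m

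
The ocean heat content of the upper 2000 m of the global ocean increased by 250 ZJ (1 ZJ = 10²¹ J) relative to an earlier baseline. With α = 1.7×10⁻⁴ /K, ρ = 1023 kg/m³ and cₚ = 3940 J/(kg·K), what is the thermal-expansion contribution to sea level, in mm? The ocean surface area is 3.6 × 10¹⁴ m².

Δh = 29 mm

Per unit area: Q = 250×10²¹ / (3.6×10¹⁴) ≈ 6.944×10⁸ J/m²
Δh = αQ/(ρcₚ) = 1.7×10⁻⁴ × 6.944×10⁸ / (1023 × 3940) ≈ 0.029288 m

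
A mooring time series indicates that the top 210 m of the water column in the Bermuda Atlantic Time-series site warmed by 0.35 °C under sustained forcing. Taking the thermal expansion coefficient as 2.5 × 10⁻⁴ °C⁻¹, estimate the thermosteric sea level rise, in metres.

Δh = αΔT·H = 2.5×10⁻⁴ × 0.35 × 210 = 0.018375 m

0.0184 m of thermosteric rise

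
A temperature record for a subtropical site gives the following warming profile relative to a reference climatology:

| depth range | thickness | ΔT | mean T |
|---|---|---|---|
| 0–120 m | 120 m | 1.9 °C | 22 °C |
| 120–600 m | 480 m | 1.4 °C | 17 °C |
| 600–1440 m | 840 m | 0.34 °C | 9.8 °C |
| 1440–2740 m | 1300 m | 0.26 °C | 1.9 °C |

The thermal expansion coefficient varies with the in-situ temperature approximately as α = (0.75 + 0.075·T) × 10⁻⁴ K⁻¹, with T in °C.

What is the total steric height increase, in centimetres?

Layer 1: α = (0.75 + 0.075×22)×10⁻⁴ = 2.4×10⁻⁴ K⁻¹
Layer 2: α = (0.75 + 0.075×17)×10⁻⁴ = 2.025×10⁻⁴ K⁻¹
Layer 3: α = (0.75 + 0.075×9.8)×10⁻⁴ = 1.485×10⁻⁴ K⁻¹
Layer 4: α = (0.75 + 0.075×1.9)×10⁻⁴ = 0.8925×10⁻⁴ K⁻¹
120 × 2.4×10⁻⁴ × 1.9 = 0.05472 m
1.4 × 480 × 2.025×10⁻⁴ = 0.13608 m
0.34 × 1.485×10⁻⁴ × 840 = 0.0424116 m
1300 × 0.8925×10⁻⁴ × 0.26 = 0.0301665 m
Δh = 0.05472 + 0.13608 + 0.0424116 + 0.0301665 = 0.2633781 m ≈ 26 cm

26 cm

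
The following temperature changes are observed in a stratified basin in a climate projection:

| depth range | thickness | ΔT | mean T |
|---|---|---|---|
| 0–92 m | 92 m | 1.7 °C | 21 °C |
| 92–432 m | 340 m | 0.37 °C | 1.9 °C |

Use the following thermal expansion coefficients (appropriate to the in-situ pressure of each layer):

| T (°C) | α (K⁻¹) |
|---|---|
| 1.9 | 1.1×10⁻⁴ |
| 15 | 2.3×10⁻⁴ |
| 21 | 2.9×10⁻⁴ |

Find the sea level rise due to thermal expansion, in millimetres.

Δh = 59.2 mm

Layer 1 at 21 °C → α = 2.9×10⁻⁴ K⁻¹
Layer 2 at 1.9 °C → α = 1.1×10⁻⁴ K⁻¹
Layer 1: 1.7 × 2.9×10⁻⁴ × 92 = 0.045356 m
Layer 2: 1.1×10⁻⁴ × 340 × 0.37 = 0.013838 m
Δh = 0.045356 + 0.013838 = 0.059194 m ≈ 59.2 mm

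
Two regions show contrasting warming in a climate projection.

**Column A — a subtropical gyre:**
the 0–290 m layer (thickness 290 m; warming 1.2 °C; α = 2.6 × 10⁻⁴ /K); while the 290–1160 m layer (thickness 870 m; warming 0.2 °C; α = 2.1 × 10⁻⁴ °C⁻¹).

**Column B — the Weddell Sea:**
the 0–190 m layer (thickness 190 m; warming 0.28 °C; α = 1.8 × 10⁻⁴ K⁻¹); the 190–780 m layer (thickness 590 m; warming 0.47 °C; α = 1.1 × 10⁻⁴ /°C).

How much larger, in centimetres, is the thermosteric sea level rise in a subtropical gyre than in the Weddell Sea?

A Layer 1: 1.2 × 290 × 2.6×10⁻⁴ = 0.09048 m
A Layer 2: 870 × 2.1×10⁻⁴ × 0.2 = 0.03654 m
A total: 0.12702 m
B 1.8×10⁻⁴ × 0.28 × 190 = 0.009576 m
B 590 × 1.1×10⁻⁴ × 0.47 = 0.030503 m
B total: 0.040079 m
Difference: 0.12702 − 0.040079 = 0.086941 m

8.7 cm larger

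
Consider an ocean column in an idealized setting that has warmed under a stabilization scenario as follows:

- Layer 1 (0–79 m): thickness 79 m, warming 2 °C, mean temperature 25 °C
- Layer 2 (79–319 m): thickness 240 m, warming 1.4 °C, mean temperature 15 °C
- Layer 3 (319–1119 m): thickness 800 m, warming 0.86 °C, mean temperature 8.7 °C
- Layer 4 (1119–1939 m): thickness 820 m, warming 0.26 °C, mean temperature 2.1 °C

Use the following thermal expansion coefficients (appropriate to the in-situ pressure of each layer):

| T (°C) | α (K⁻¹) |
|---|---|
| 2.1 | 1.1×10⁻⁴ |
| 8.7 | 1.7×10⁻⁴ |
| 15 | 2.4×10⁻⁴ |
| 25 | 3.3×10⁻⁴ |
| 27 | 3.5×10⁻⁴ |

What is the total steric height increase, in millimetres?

Layer 1 at 25 °C → α = 3.3×10⁻⁴ K⁻¹
Layer 2 at 15 °C → α = 2.4×10⁻⁴ K⁻¹
Layer 3 at 8.7 °C → α = 1.7×10⁻⁴ K⁻¹
Layer 4 at 2.1 °C → α = 1.1×10⁻⁴ K⁻¹
2 × 3.3×10⁻⁴ × 79 = 0.05214 m
Layer 2: 2.4×10⁻⁴ × 1.4 × 240 = 0.08064 m
0.86 × 1.7×10⁻⁴ × 800 = 0.11696 m
Layer 4: 820 × 1.1×10⁻⁴ × 0.26 = 0.023452 m
Δh = 0.05214 + 0.08064 + 0.11696 + 0.023452 = 0.273192 m

Δh ≈ 270 mm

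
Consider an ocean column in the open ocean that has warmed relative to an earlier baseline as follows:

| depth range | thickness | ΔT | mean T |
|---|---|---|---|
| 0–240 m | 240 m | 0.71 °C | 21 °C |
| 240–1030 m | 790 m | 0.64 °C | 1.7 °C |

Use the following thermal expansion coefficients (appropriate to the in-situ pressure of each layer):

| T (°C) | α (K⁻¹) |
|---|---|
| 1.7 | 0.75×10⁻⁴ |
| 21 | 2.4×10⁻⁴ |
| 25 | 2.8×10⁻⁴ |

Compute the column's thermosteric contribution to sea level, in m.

Δh ≈ 0.0788 m

Layer 1 at 21 °C → α = 2.4×10⁻⁴ K⁻¹
Layer 2 at 1.7 °C → α = 0.75×10⁻⁴ K⁻¹
Layer 1: 240 × 0.71 × 2.4×10⁻⁴ = 0.040896 m
240–1030 m: 790 × 0.64 × 0.75×10⁻⁴ = 0.03792 m
Δh = 0.040896 + 0.03792 = 0.078816 m ≈ 0.0788 m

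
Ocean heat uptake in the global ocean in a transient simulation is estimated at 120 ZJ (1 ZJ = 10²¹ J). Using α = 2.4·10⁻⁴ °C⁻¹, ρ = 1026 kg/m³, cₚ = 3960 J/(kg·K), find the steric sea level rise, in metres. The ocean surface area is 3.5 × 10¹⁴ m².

Per unit area: Q = 120×10²¹ / (3.5×10¹⁴) ≈ 3.429×10⁸ J/m²
Δh = αQ/(ρcₚ) = 2.4×10⁻⁴ × 3.429×10⁸ / (1026 × 3960) ≈ 0.020255 m

about 0.0203 m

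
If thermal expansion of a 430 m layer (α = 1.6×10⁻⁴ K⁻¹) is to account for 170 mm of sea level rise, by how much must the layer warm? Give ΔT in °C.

2.5 °C

ΔT = Δh/(αH) = 0.17 / (1.6×10⁻⁴ × 430) ≈ 2.471 °C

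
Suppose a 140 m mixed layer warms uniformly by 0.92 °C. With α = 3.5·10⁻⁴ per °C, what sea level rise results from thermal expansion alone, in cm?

Δh = αΔT·H = 3.5×10⁻⁴ × 0.92 × 140 = 0.04508 m

4.51 cm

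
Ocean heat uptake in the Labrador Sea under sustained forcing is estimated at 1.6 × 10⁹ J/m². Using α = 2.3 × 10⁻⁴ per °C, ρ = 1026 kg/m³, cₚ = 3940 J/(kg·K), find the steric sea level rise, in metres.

Δh = αQ/(ρcₚ) = 2.3×10⁻⁴ × 1.6×10⁹ / (1026 × 3940) ≈ 0.091034 m

0.091 m of thermosteric rise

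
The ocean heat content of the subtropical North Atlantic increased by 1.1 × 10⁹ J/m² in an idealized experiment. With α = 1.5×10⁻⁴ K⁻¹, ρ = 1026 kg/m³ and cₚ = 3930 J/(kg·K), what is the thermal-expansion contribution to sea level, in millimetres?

Δh = αQ/(ρcₚ) = 1.5×10⁻⁴ × 1.1×10⁹ / (1026 × 3930) ≈ 0.040921 m

40.9 mm of thermosteric rise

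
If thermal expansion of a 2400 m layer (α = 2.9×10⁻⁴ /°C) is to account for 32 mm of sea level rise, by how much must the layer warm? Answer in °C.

about 0.046 °C

ΔT = Δh/(αH) = 0.032 / (2.9×10⁻⁴ × 2400) ≈ 0.04598 °C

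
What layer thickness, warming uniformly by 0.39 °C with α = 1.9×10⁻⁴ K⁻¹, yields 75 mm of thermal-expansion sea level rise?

1000 m

H = Δh/(αΔT) = 0.075 / (1.9×10⁻⁴ × 0.39) ≈ 1012 m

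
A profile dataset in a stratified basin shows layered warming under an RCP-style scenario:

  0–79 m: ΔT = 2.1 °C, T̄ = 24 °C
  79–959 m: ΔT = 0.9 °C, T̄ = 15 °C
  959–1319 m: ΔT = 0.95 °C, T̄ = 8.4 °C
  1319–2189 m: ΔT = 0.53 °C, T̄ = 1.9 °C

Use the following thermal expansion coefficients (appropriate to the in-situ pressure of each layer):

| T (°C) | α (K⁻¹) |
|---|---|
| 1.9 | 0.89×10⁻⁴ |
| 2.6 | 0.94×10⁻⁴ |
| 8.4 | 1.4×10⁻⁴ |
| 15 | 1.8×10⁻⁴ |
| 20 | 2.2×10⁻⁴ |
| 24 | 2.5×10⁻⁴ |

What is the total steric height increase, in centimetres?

27.3 cm of thermosteric rise

Layer 1 at 24 °C → α = 2.5×10⁻⁴ K⁻¹
Layer 2 at 15 °C → α = 1.8×10⁻⁴ K⁻¹
Layer 3 at 8.4 °C → α = 1.4×10⁻⁴ K⁻¹
Layer 4 at 1.9 °C → α = 0.89×10⁻⁴ K⁻¹
2.1 × 2.5×10⁻⁴ × 79 = 0.041475 m
79–959 m: 0.9 × 1.8×10⁻⁴ × 880 = 0.14256 m
0.95 × 1.4×10⁻⁴ × 360 = 0.04788 m
Layer 4: 0.53 × 0.89×10⁻⁴ × 870 = 0.0410379 m
Δh = 0.041475 + 0.14256 + 0.04788 + 0.0410379 = 0.2729529 m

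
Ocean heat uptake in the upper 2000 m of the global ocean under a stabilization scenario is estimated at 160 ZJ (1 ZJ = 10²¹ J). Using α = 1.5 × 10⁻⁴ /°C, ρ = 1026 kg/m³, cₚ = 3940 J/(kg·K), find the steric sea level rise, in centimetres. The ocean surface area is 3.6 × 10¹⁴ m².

Per unit area: Q = 160×10²¹ / (3.6×10¹⁴) ≈ 4.444×10⁸ J/m²
Δh = αQ/(ρcₚ) = 1.5×10⁻⁴ × 4.444×10⁸ / (1026 × 3940) ≈ 0.01649 m

Δh = 1.6 cm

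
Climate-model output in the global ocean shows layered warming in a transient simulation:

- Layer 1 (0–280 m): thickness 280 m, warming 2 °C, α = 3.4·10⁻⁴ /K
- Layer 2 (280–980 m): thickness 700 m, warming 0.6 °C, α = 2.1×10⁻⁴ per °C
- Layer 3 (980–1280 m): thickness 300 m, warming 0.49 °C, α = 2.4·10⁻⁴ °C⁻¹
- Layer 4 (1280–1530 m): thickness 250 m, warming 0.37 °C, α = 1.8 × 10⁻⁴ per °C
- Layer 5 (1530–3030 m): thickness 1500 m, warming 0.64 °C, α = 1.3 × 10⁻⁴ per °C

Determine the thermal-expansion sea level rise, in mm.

Δh ≈ 460 mm

3.4×10⁻⁴ × 280 × 2 = 0.19040 m
Layer 2: 2.1×10⁻⁴ × 700 × 0.6 = 0.08820 m
980–1280 m: 2.4×10⁻⁴ × 0.49 × 300 = 0.03528 m
0.37 × 1.8×10⁻⁴ × 250 = 0.01665 m
Layer 5: 1.3×10⁻⁴ × 0.64 × 1500 = 0.12480 m
Δh = 0.19040 + 0.08820 + 0.03528 + 0.01665 + 0.12480 = 0.45533 m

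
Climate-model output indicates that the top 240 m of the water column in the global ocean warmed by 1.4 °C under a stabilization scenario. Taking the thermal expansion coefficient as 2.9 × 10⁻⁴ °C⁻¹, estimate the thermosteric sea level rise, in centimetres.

Δh = αΔT·H = 2.9×10⁻⁴ × 1.4 × 240 = 0.09744 m

about 9.74 cm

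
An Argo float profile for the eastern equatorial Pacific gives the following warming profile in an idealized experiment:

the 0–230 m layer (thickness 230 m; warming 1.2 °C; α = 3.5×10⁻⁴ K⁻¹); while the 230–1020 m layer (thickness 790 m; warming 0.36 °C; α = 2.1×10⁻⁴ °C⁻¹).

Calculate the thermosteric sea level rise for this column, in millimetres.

156 mm of thermosteric rise

230 × 3.5×10⁻⁴ × 1.2 = 0.09660 m
230–1020 m: 790 × 0.36 × 2.1×10⁻⁴ = 0.059724 m
Δh = 0.09660 + 0.059724 = 0.156324 m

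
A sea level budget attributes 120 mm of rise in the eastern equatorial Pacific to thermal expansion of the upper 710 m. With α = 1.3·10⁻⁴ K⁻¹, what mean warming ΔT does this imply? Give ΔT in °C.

ΔT = Δh/(αH) = 0.12 / (1.3×10⁻⁴ × 710) ≈ 1.300 °C

about 1.30 °C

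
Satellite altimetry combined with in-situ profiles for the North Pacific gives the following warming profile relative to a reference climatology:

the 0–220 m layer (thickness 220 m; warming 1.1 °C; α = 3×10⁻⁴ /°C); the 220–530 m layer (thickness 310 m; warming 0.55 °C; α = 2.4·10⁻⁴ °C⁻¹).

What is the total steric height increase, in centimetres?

11.4 cm

0–220 m: 220 × 3×10⁻⁴ × 1.1 = 0.07260 m
220–530 m: 2.4×10⁻⁴ × 310 × 0.55 = 0.04092 m
Δh = 0.07260 + 0.04092 = 0.11352 m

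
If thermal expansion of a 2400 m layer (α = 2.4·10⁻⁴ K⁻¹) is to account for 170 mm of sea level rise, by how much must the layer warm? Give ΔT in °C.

about 0.30 °C

ΔT = Δh/(αH) = 0.17 / (2.4×10⁻⁴ × 2400) ≈ 0.2951 °C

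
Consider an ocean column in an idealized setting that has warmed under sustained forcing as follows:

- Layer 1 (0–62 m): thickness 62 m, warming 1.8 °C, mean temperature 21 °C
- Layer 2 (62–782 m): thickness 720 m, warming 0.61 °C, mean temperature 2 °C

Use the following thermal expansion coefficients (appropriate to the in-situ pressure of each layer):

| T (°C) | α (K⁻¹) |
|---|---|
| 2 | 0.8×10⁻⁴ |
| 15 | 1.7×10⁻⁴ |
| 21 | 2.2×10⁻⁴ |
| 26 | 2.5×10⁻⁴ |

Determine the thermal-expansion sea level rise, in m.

Layer 1 at 21 °C → α = 2.2×10⁻⁴ K⁻¹
Layer 2 at 2 °C → α = 0.8×10⁻⁴ K⁻¹
Layer 1: 62 × 1.8 × 2.2×10⁻⁴ = 0.024552 m
Layer 2: 0.61 × 0.8×10⁻⁴ × 720 = 0.035136 m
Δh = 0.024552 + 0.035136 = 0.059688 m

about 0.0597 m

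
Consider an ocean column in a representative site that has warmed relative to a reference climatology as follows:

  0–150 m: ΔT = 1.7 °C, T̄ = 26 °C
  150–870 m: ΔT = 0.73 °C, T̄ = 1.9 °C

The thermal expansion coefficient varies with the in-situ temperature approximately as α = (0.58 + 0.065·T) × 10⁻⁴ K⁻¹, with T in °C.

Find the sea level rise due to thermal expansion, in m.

Layer 1: α = (0.58 + 0.065×26)×10⁻⁴ = 2.27×10⁻⁴ K⁻¹
Layer 2: α = (0.58 + 0.065×1.9)×10⁻⁴ = 0.7035×10⁻⁴ K⁻¹
2.27×10⁻⁴ × 1.7 × 150 = 0.057885 m
150–870 m: 720 × 0.7035×10⁻⁴ × 0.73 = 0.03697596 m
Δh = 0.057885 + 0.03697596 = 0.09486096 m

Δh ≈ 0.0949 m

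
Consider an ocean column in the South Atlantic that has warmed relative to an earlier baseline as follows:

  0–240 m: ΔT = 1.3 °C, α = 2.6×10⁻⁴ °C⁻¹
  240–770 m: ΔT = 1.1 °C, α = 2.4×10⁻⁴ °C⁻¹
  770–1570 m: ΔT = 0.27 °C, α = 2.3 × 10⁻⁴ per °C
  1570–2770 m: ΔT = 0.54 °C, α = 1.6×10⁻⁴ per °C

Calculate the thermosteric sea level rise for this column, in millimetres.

Layer 1: 240 × 1.3 × 2.6×10⁻⁴ = 0.08112 m
240–770 m: 2.4×10⁻⁴ × 1.1 × 530 = 0.13992 m
0.27 × 2.3×10⁻⁴ × 800 = 0.04968 m
Layer 4: 1.6×10⁻⁴ × 0.54 × 1200 = 0.10368 m
Δh = 0.08112 + 0.13992 + 0.04968 + 0.10368 = 0.37440 m

374 mm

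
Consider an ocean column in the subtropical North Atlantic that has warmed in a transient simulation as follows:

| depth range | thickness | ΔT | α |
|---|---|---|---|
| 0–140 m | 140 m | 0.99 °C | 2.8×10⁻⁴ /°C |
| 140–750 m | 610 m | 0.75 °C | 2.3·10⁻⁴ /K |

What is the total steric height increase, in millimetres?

Δh ≈ 144 mm

Layer 1: 2.8×10⁻⁴ × 0.99 × 140 = 0.038808 m
610 × 0.75 × 2.3×10⁻⁴ = 0.105225 m
Δh = 0.038808 + 0.105225 = 0.144033 m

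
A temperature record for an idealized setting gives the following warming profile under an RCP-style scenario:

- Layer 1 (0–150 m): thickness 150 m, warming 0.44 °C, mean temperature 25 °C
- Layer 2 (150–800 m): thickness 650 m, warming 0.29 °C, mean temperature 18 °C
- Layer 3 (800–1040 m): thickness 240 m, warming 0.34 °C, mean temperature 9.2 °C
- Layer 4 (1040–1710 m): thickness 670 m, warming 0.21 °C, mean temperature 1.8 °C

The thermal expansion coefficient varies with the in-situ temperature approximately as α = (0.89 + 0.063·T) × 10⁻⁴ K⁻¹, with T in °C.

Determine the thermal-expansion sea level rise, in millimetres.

81 mm of thermosteric rise

Layer 1: α = (0.89 + 0.063×25)×10⁻⁴ = 2.465×10⁻⁴ K⁻¹
Layer 2: α = (0.89 + 0.063×18)×10⁻⁴ = 2.024×10⁻⁴ K⁻¹
Layer 3: α = (0.89 + 0.063×9.2)×10⁻⁴ = 1.4696×10⁻⁴ K⁻¹
Layer 4: α = (0.89 + 0.063×1.8)×10⁻⁴ = 1.0034×10⁻⁴ K⁻¹
0.44 × 2.465×10⁻⁴ × 150 = 0.016269 m
150–800 m: 2.024×10⁻⁴ × 0.29 × 650 = 0.0381524 m
800–1040 m: 0.34 × 240 × 1.4696×10⁻⁴ = 0.011991936 m
1040–1710 m: 670 × 0.21 × 1.0034×10⁻⁴ = 0.014117838 m
Δh = 0.016269 + 0.0381524 + 0.011991936 + 0.014117838 = 0.080531174 m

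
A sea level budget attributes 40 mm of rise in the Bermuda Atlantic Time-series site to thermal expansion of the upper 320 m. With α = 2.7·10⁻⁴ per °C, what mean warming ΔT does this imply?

ΔT = Δh/(αH) = 0.04 / (2.7×10⁻⁴ × 320) ≈ 0.4630 °C

0.46 °C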